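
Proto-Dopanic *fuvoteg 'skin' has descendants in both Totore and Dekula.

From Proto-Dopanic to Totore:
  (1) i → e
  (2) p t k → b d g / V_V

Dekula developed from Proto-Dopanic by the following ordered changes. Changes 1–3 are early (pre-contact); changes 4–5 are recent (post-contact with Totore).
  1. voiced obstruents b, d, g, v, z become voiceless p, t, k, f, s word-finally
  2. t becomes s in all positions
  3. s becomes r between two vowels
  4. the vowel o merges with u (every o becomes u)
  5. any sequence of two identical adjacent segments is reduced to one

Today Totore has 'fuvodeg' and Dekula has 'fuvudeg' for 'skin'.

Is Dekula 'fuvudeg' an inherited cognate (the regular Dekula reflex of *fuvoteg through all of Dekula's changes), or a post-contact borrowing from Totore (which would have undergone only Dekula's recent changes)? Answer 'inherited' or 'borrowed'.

If inherited, *fuvoteg would pass through all of Dekula's changes:
Dekula: *fuvoteg > fuvotek > fuvosek > fuvorek > fuvurek  (by final devoicing, unconditioned shift, rhotacism, vowel merger)
If borrowed from Totore 'fuvodeg' after the early changes, it would undergo only the recent ones:
  rule 4 (vowel merger): fuvodeg → fuvudeg
  rule 5 (degemination): no change (fuvudeg)
  ⇒ as a loan: fuvudeg
Dekula 'fuvudeg' matches the loan outcome 'fuvudeg', not the inherited 'fuvurek' — it skipped the early Dekula changes, so it was borrowed from Totore.

borrowed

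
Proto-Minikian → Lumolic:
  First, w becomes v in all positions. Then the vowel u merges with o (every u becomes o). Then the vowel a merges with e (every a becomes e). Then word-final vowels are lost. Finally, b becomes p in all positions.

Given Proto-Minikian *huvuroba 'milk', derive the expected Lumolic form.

Lumolic: *huvuroba
  huvuroba (rule 1 does not apply)
  huvuroba → hovoroba   [vowel merger]
  hovoroba → hovorobe   [vowel merger]
  hovorobe → hovorob   [apocope]
  hovorob → hovorop   [unconditioned shift]
  giving Lumolic hovorop.

hovorop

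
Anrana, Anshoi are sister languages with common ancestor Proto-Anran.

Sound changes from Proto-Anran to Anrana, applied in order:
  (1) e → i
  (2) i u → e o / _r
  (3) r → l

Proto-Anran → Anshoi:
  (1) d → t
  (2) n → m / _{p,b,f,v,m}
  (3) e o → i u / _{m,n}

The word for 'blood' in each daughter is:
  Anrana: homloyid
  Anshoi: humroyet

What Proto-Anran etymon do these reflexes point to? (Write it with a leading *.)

Position 7: Anrana has i, Anshoi has e. Anshoi preserves e here (none of its changes turn any other segment into e), so the proto-segment is *e.
Position 4: Anrana has l, Anshoi has r. Anshoi preserves r here (none of its changes turn any other segment into r), so the proto-segment is *r.
Position 2: Anrana has o, Anshoi has u. Taking the neighbouring segments as reconstructed: Anrana o can only go back to *o; Anshoi u could go back to *o or *u — the one source consistent with every daughter is *o.
Continuing position by position gives *homroyed; check it forward:
Anrana: *homroyed > homroyid > homloyid  (by vowel merger, unconditioned shift)
Anshoi: *homroyed
  homroyed → homroyet   [unconditioned shift]
  homroyet (rule 2 does not apply)
  homroyet → humroyet   [pre-nasal raising]
  giving Anshoi humroyet.
Only *homroyed yields all of Anrana homloyid, Anshoi humroyet.

*homroyed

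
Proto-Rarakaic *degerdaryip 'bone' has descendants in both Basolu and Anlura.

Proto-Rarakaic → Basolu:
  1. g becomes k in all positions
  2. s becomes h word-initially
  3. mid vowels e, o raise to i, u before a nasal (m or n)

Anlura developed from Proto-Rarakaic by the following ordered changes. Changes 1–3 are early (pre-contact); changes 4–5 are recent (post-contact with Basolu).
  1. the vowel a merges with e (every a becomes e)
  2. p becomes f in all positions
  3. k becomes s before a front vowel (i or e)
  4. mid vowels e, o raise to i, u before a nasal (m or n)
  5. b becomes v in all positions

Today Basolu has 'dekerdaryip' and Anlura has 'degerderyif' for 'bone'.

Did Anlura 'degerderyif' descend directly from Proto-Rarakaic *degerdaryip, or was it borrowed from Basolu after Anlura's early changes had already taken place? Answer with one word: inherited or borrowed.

If inherited, *degerdaryip would pass through all of Anlura's changes:
Anlura: *degerdaryip
  degerdaryip → degerderyip   [vowel merger]
  degerderyip → degerderyif   [unconditioned shift]
  degerderyif (rule 3 does not apply)
  degerderyif (rule 4 does not apply)
  degerderyif (rule 5 does not apply)
  giving Anlura degerderyif.
If borrowed from Basolu 'dekerdaryip' after the early changes, it would undergo only the recent ones:
  rule 4 (pre-nasal raising): no change (dekerdaryip)
  rule 5 (unconditioned shift): no change (dekerdaryip)
  ⇒ as a loan: dekerdaryip
Anlura 'degerderyif' matches the inherited outcome exactly, so it is an inherited cognate, not a loan.

inherited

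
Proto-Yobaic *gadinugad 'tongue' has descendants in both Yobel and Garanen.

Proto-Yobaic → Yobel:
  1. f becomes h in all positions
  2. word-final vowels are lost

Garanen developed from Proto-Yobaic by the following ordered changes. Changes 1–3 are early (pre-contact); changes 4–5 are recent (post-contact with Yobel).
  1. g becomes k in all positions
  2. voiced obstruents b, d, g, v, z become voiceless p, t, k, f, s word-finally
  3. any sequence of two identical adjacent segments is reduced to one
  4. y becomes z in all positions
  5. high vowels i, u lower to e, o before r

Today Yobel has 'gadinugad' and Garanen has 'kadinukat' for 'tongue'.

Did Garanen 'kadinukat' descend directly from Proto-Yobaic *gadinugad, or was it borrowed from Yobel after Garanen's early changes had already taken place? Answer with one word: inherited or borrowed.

If inherited, *gadinugad would pass through all of Garanen's changes:
Garanen: *gadinugad
  gadinugad → kadinukad   [unconditioned shift]
  kadinukad → kadinukat   [final devoicing]
  kadinukat (rule 3 does not apply)
  kadinukat (rule 4 does not apply)
  kadinukat (rule 5 does not apply)
  giving Garanen kadinukat.
If borrowed from Yobel 'gadinugad' after the early changes, it would undergo only the recent ones:
  rule 4 (unconditioned shift): no change (gadinugad)
  rule 5 (pre-rhotic lowering): no change (gadinugad)
  ⇒ as a loan: gadinugad
Garanen 'kadinukat' matches the inherited outcome exactly, so it is an inherited cognate, not a loan.

inherited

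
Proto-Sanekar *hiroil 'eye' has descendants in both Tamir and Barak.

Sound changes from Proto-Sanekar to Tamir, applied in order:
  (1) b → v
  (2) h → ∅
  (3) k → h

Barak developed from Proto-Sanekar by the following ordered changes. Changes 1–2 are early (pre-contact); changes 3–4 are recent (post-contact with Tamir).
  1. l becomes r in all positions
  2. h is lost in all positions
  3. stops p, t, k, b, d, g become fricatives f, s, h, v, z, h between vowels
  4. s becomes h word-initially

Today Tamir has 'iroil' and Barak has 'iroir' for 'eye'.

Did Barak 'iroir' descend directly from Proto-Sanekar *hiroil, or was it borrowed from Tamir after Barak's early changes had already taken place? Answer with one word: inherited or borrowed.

If inherited, *hiroil would pass through all of Barak's changes:
Barak: *hiroil
  hiroil → hiroir   [unconditioned shift]
  hiroir → iroir   [h-loss]
  iroir (rule 3 does not apply)
  iroir (rule 4 does not apply)
  giving Barak iroir.
If borrowed from Tamir 'iroil' after the early changes, it would undergo only the recent ones:
  rule 3 (intervocalic lenition): no change (iroil)
  rule 4 (debuccalisation): no change (iroil)
  ⇒ as a loan: iroil
Barak 'iroir' matches the inherited outcome exactly, so it is an inherited cognate, not a loan.

inherited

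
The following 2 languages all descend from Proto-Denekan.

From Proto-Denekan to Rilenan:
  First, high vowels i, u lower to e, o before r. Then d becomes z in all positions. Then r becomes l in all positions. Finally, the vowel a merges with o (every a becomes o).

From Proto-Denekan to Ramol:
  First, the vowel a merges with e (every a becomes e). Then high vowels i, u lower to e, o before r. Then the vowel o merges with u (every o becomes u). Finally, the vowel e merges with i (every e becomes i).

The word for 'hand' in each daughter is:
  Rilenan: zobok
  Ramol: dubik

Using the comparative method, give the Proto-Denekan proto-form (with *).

Position 1: Rilenan has z, Ramol has d. Ramol preserves d here (none of its changes turn any other segment into d), so the proto-segment is *d.
Position 2: Rilenan has o, Ramol has u. Taking the neighbouring segments as reconstructed: Rilenan o could go back to *a or *o; Ramol u could go back to *o or *u — the one source consistent with every daughter is *o.
Position 4: Rilenan has o, Ramol has i. Taking the neighbouring segments as reconstructed: Rilenan o could go back to *a or *o; Ramol i could go back to *a or *e or *i — the one source consistent with every daughter is *a.
This points to *dobak. Verify forward in each daughter:
Rilenan: *dobak > zobak > zobok  (by unconditioned shift, vowel merger)
Ramol: start from *dobak.
  rule 1 (vowel merger): dobak → dobek
  rule 2: no change — dobek
  rule 3 (vowel merger): dobek → dubek
  rule 4 (vowel merger): dubek → dubik
  ⇒ Ramol dubik
*dobak is the unique common source.

*dobak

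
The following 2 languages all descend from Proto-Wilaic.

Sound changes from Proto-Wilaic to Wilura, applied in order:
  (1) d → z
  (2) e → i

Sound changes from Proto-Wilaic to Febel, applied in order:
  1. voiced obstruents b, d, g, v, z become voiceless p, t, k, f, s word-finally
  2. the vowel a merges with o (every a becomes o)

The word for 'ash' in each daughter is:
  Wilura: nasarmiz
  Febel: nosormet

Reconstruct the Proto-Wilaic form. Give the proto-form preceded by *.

*nasarmed

Position 2: Wilura has a, Febel has o. Wilura preserves a here (none of its changes turn any other segment into a), so the proto-segment is *a.
Position 4: Wilura has a, Febel has o. Wilura preserves a here (none of its changes turn any other segment into a), so the proto-segment is *a.
Continuing position by position gives *nasarmed; check it forward:
Wilura: *nasarmed > nasarmez > nasarmiz  (by unconditioned shift, vowel merger)
Febel: *nasarmed > nasarmet > nosormet  (by final devoicing, vowel merger)
No other proto-form is consistent with every reflex, so the reconstruction is *nasarmed.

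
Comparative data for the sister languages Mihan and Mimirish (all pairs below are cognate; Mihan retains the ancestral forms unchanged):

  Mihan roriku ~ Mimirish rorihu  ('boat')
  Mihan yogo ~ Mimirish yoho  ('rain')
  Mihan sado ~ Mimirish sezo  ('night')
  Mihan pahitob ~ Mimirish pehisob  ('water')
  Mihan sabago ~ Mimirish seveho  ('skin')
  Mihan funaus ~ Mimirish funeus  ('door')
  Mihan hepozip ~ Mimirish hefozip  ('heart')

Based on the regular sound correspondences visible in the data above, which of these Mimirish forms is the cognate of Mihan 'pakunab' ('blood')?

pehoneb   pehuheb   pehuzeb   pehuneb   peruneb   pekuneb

pehuneb

sado ~ sezo, pahitob ~ pehisob — Mihan a corresponds to Mimirish e after a consonant, before a consonant other than r, m, n, p, b, f, v.
roriku ~ rorihu — Mihan k corresponds to Mimirish h between vowels (before a back vowel).
sabago ~ seveho — Mihan a corresponds to Mimirish e after a consonant, before a labial obstruent.
Applying these to Mihan 'pakunab':
  pakunab → pekunab   (a→e after a consonant, before a consonant other than r, m, n, p, b, f, v)
  pekunab → pehunab   (k→h between vowels (before a back vowel))
  pehunab → pehuneb   (a→e after a consonant, before a labial obstruent)
So the Mimirish cognate is 'pehuneb'.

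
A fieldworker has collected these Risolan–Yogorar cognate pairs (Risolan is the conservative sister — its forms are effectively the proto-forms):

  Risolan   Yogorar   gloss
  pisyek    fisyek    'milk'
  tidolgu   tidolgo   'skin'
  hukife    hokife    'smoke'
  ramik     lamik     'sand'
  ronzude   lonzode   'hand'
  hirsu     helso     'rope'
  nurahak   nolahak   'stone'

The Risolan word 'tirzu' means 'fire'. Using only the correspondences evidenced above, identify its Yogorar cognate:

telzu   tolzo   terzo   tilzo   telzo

telzo

hirsu ~ helso — Risolan i corresponds to Yogorar e after a consonant, before r.
hirsu ~ helso — Risolan r corresponds to Yogorar l after a vowel, before a consonant other than r, m, n, p, b, f, v.
tidolgu ~ tidolgo, hirsu ~ helso — Risolan u corresponds to Yogorar o word-finally.
Applying these to Risolan 'tirzu':
  tirzu → terzu   (i→e after a consonant, before r)
  terzu → telzu   (r→l after a vowel, before a consonant other than r, m, n, p, b, f, v)
  telzu → telzo   (u→o word-finally)
So the Yogorar cognate is 'telzo'.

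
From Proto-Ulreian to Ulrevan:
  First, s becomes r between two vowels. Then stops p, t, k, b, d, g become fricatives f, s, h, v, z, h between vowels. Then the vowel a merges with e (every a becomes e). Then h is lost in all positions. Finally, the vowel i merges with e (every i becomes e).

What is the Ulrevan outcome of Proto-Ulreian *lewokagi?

lewoee

Ulrevan: start from *lewokagi.
  rule 1: no change — lewokagi
  rule 2 (intervocalic lenition): lewokagi → lewohahi
  rule 3 (vowel merger): lewohahi → lewohehi
  rule 4 (h-loss): lewohehi → lewoei
  rule 5 (vowel merger): lewoei → lewoee
  ⇒ Ulrevan lewoee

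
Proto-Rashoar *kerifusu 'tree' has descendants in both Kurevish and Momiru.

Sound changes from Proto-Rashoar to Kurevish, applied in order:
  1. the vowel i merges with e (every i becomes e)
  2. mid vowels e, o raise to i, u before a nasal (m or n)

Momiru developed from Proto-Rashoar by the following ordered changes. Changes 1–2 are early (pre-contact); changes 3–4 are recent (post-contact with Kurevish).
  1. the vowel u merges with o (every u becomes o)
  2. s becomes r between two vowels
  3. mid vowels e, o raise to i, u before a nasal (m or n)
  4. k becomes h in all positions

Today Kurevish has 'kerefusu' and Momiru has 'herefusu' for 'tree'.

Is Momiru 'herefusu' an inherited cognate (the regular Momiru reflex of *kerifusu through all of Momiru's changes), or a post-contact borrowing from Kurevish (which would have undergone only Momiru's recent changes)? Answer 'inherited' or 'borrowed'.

If inherited, *kerifusu would pass through all of Momiru's changes:
Momiru: *kerifusu
  kerifusu → kerifoso   [vowel merger]
  kerifoso → keriforo   [rhotacism]
  keriforo (rule 3 does not apply)
  keriforo → heriforo   [unconditioned shift]
  giving Momiru heriforo.
If borrowed from Kurevish 'kerefusu' after the early changes, it would undergo only the recent ones:
  rule 3 (pre-nasal raising): no change (kerefusu)
  rule 4 (unconditioned shift): kerefusu → herefusu
  ⇒ as a loan: herefusu
Momiru 'herefusu' matches the loan outcome 'herefusu', not the inherited 'heriforo' — it skipped the early Momiru changes, so it was borrowed from Kurevish.

borrowed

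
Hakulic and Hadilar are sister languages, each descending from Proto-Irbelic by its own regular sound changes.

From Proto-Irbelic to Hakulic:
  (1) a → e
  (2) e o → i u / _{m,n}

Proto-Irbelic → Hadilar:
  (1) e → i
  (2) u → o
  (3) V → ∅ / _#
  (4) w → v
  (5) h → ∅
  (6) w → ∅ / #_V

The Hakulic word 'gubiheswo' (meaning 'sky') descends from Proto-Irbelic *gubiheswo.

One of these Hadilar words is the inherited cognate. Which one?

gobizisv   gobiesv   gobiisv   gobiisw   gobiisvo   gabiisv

Hadilar: start from *gubiheswo.
  rule 1 (vowel merger): gubiheswo → gubihiswo
  rule 2 (vowel merger): gubihiswo → gobihiswo
  rule 3 (apocope): gobihiswo → gobihisw
  rule 4 (unconditioned shift): gobihisw → gobihisv
  rule 5 (h-loss): gobihisv → gobiisv
  rule 6: no change — gobiisv
  ⇒ Hadilar gobiisv

gobiisv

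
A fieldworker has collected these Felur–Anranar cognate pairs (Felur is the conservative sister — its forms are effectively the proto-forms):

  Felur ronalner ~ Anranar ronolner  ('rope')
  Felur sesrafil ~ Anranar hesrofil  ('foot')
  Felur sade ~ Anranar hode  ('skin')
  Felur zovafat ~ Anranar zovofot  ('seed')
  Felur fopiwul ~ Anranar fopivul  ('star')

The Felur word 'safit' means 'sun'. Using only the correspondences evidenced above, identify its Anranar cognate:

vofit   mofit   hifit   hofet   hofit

hofit

sade ~ hode — Felur s corresponds to Anranar h word-initially before a back vowel.
sesrafil ~ hesrofil, zovafat ~ zovofot — Felur a corresponds to Anranar o after a consonant, before a labial obstruent.
Applying these to Felur 'safit':
  safit → hafit   (s→h word-initially before a back vowel)
  hafit → hofit   (a→o after a consonant, before a labial obstruent)
So the Anranar cognate is 'hofit'.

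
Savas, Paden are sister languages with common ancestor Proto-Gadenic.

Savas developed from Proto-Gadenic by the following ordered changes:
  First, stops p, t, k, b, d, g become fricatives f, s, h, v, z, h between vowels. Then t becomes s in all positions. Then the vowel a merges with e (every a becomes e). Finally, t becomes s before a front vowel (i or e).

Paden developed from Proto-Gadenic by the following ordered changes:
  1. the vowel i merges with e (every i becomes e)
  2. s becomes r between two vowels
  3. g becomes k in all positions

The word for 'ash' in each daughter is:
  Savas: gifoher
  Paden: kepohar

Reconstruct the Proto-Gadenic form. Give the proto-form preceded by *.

Position 6: Savas has e, Paden has a. Paden preserves a here (none of its changes turn any other segment into a), so the proto-segment is *a.
Position 2: Savas has i, Paden has e. Savas preserves i here (none of its changes turn any other segment into i), so the proto-segment is *i.
Position 3: Savas has f, Paden has p. Paden preserves p here (none of its changes turn any other segment into p), so the proto-segment is *p.
Verify the candidate proto-form against each daughter:
Savas: *gipohar > gifohar > gifoher  (by intervocalic lenition, vowel merger)
Paden: *gipohar > gepohar > kepohar  (by vowel merger, unconditioned shift)
Only *gipohar yields all of Savas gifoher, Paden kepohar.

*gipohar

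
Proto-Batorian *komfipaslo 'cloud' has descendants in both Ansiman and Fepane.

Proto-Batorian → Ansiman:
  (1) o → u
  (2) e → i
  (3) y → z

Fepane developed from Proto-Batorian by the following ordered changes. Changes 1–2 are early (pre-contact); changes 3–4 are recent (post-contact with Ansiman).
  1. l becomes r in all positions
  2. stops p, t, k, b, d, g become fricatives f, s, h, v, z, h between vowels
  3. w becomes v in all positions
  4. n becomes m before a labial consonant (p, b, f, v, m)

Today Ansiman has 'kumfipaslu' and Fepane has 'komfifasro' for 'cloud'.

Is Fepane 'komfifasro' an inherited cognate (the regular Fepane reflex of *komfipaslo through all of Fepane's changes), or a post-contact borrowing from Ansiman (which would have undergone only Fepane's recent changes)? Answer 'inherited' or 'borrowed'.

If inherited, *komfipaslo would pass through all of Fepane's changes:
Fepane: *komfipaslo
  komfipaslo → komfipasro   [unconditioned shift]
  komfipasro → komfifasro   [intervocalic lenition]
  komfifasro (rule 3 does not apply)
  komfifasro (rule 4 does not apply)
  giving Fepane komfifasro.
If borrowed from Ansiman 'kumfipaslu' after the early changes, it would undergo only the recent ones:
  rule 3 (unconditioned shift): no change (kumfipaslu)
  rule 4 (nasal place assimilation): no change (kumfipaslu)
  ⇒ as a loan: kumfipaslu
Fepane 'komfifasro' matches the inherited outcome exactly, so it is an inherited cognate, not a loan.

inherited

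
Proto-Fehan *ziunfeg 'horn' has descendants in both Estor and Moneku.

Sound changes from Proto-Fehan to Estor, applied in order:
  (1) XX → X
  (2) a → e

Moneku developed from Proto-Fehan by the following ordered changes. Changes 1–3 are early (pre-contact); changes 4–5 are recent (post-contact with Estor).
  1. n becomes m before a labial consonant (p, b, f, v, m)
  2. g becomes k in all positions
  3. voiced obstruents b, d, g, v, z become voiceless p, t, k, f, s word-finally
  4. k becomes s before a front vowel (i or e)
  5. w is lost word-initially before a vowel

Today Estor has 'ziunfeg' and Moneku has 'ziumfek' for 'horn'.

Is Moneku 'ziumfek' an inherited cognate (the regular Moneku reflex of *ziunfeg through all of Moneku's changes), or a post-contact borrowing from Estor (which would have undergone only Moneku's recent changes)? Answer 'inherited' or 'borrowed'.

inherited

If inherited, *ziunfeg would pass through all of Moneku's changes:
Moneku: *ziunfeg
  ziunfeg → ziumfeg   [nasal place assimilation]
  ziumfeg → ziumfek   [unconditioned shift]
  ziumfek (rule 3 does not apply)
  ziumfek (rule 4 does not apply)
  ziumfek (rule 5 does not apply)
  giving Moneku ziumfek.
If borrowed from Estor 'ziunfeg' after the early changes, it would undergo only the recent ones:
  rule 4 (palatalisation): no change (ziunfeg)
  rule 5 (glide loss): no change (ziunfeg)
  ⇒ as a loan: ziunfeg
Moneku 'ziumfek' matches the inherited outcome exactly, so it is an inherited cognate, not a loan.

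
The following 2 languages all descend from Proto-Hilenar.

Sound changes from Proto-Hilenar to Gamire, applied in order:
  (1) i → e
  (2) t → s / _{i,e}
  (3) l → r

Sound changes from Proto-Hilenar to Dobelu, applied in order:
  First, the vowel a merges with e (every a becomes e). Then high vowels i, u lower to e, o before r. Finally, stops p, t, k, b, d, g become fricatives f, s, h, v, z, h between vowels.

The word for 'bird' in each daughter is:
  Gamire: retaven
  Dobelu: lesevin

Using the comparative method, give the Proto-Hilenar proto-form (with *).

Position 4: Gamire has a, Dobelu has e. Gamire preserves a here (none of its changes turn any other segment into a), so the proto-segment is *a.
Position 6: Gamire has e, Dobelu has i. Dobelu preserves i here (none of its changes turn any other segment into i), so the proto-segment is *i.
This points to *letavin. Verify forward in each daughter:
Gamire: start from *letavin.
  rule 1 (vowel merger): letavin → letaven
  rule 2: no change — letaven
  rule 3 (unconditioned shift): letaven → retaven
  ⇒ Gamire retaven
Dobelu: start from *letavin.
  rule 1 (vowel merger): letavin → letevin
  rule 2: no change — letevin
  rule 3 (intervocalic lenition): letevin → lesevin
  ⇒ Dobelu lesevin
Only *letavin yields all of Gamire retaven, Dobelu lesevin.

*letavin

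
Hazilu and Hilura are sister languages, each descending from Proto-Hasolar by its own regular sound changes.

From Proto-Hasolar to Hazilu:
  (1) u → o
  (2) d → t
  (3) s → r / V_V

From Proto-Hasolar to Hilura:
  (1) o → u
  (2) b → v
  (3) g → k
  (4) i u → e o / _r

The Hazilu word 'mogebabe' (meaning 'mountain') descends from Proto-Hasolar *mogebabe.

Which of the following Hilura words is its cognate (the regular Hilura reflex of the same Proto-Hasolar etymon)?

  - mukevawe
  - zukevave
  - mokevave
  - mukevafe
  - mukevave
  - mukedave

mukevave

Hilura: *mogebabe > mugebabe > mugevave > mukevave  (by vowel merger, unconditioned shift, unconditioned shift)
Among the options, 'mukevave' alone shows every Hilura change applied in order.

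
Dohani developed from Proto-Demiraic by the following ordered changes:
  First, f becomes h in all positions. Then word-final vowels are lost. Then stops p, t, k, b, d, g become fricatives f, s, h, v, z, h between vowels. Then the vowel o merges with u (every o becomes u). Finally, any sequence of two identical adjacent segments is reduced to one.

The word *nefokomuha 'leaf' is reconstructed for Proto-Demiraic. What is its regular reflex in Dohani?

Dohani: *nefokomuha
  nefokomuha → nehokomuha   [unconditioned shift]
  nehokomuha → nehokomuh   [apocope]
  nehokomuh → nehohomuh   [intervocalic lenition]
  nehohomuh → nehuhumuh   [vowel merger]
  nehuhumuh (rule 5 does not apply)
  giving Dohani nehuhumuh.

nehuhumuh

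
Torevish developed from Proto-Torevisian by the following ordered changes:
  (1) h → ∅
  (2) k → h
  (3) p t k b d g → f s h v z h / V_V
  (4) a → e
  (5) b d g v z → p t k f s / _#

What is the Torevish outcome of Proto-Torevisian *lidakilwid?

lizehilwit

Torevish: *lidakilwid > lidahilwid > lizahilwid > lizehilwid > lizehilwit  (by unconditioned shift, intervocalic lenition, vowel merger, final devoicing)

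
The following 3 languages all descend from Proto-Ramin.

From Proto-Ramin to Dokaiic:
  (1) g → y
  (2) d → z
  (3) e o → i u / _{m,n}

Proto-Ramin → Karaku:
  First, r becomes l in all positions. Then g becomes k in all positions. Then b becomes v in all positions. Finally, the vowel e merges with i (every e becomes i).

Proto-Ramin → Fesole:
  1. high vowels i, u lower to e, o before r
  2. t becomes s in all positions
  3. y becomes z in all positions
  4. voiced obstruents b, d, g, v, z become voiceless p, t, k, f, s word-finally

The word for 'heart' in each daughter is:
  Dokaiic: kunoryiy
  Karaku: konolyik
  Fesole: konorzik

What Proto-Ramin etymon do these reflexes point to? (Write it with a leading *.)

*konoryig

Position 2: Dokaiic has u, Karaku has o, Fesole has o. Karaku preserves o here (none of its changes turn any other segment into o), so the proto-segment is *o.
Position 5: Dokaiic has r, Karaku has l, Fesole has r. Dokaiic preserves r here (none of its changes turn any other segment into r), so the proto-segment is *r.
Position 6: Dokaiic has y, Karaku has y, Fesole has z. Karaku preserves y here (none of its changes turn any other segment into y), so the proto-segment is *y.
Verify the candidate proto-form against each daughter:
Dokaiic: *konoryig > konoryiy > kunoryiy  (by unconditioned shift, pre-nasal raising)
Karaku: start from *konoryig.
  rule 1 (unconditioned shift): konoryig → konolyig
  rule 2 (unconditioned shift): konolyig → konolyik
  rule 3: no change — konolyik
  rule 4: no change — konolyik
  ⇒ Karaku konolyik
Fesole: *konoryig
  konoryig (rule 1 does not apply)
  konoryig (rule 2 does not apply)
  konoryig → konorzig   [unconditioned shift]
  konorzig → konorzik   [final devoicing]
  giving Fesole konorzik.
Only *konoryig yields all of Dokaiic kunoryiy, Karaku konolyik, Fesole konorzik.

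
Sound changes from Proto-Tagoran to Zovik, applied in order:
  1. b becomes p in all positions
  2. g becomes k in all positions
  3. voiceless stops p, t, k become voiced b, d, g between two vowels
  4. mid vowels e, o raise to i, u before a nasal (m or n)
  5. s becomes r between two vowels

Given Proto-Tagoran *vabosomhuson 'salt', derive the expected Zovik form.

vaborumhurun

Zovik: *vabosomhuson
  vabosomhuson → vaposomhuson   [unconditioned shift]
  vaposomhuson (rule 2 does not apply)
  vaposomhuson → vabosomhuson   [intervocalic voicing]
  vabosomhuson → vabosumhusun   [pre-nasal raising]
  vabosumhusun → vaborumhurun   [rhotacism]
  giving Zovik vaborumhurun.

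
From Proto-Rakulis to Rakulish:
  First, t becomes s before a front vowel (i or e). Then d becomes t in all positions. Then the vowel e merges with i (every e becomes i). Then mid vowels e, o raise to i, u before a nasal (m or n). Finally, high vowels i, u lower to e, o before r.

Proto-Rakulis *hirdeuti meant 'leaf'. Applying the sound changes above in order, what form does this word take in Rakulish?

Rakulish: *hirdeuti > hirdeusi > hirteusi > hirtiusi > hertiusi  (by palatalisation, unconditioned shift, vowel merger, pre-rhotic lowering)

hertiusi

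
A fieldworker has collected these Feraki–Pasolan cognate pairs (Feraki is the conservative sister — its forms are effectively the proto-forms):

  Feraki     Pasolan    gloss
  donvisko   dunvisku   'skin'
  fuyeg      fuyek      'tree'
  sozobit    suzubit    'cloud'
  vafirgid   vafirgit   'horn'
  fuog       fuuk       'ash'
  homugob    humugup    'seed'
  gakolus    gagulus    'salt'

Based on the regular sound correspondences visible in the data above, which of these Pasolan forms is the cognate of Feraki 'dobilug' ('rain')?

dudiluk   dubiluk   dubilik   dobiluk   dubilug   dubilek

sozobit ~ suzubit, homugob ~ humugup — Feraki o corresponds to Pasolan u after a consonant, before a labial obstruent.
fuyeg ~ fuyek, fuog ~ fuuk — Feraki g corresponds to Pasolan k word-finally.
Applying these to Feraki 'dobilug':
  dobilug → dubilug   (o→u after a consonant, before a labial obstruent)
  dubilug → dubiluk   (g→k word-finally)
So the Pasolan cognate is 'dubiluk'.

dubiluk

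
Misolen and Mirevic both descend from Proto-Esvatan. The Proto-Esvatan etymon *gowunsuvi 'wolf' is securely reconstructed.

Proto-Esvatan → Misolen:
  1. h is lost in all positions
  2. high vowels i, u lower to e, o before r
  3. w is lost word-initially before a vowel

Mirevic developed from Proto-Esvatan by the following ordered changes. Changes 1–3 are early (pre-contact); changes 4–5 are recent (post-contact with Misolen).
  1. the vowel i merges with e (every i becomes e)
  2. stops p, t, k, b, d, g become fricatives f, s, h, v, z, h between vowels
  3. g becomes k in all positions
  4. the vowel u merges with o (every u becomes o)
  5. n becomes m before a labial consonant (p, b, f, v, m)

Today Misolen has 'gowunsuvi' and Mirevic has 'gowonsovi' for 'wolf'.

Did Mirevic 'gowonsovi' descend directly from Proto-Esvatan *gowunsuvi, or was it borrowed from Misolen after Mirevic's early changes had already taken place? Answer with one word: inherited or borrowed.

If inherited, *gowunsuvi would pass through all of Mirevic's changes:
Mirevic: start from *gowunsuvi.
  rule 1 (vowel merger): gowunsuvi → gowunsuve
  rule 2: no change — gowunsuve
  rule 3 (unconditioned shift): gowunsuve → kowunsuve
  rule 4 (vowel merger): kowunsuve → kowonsove
  rule 5: no change — kowonsove
  ⇒ Mirevic kowonsove
If borrowed from Misolen 'gowunsuvi' after the early changes, it would undergo only the recent ones:
  rule 4 (vowel merger): gowunsuvi → gowonsovi
  rule 5 (nasal place assimilation): no change (gowonsovi)
  ⇒ as a loan: gowonsovi
Mirevic 'gowonsovi' matches the loan outcome 'gowonsovi', not the inherited 'kowonsove' — it skipped the early Mirevic changes, so it was borrowed from Misolen.

borrowed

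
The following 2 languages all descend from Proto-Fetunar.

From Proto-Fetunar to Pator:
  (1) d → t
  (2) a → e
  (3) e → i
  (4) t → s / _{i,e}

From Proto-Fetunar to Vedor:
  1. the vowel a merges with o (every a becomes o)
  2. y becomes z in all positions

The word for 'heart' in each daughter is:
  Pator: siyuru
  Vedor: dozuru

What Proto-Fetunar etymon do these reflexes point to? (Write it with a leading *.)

Position 3: Pator has y, Vedor has z. Pator preserves y here (none of its changes turn any other segment into y), so the proto-segment is *y.
Position 1: Pator has s, Vedor has d. Vedor preserves d here (none of its changes turn any other segment into d), so the proto-segment is *d.
This points to *dayuru. Verify forward in each daughter:
Pator: *dayuru
  dayuru → tayuru   [unconditioned shift]
  tayuru → teyuru   [vowel merger]
  teyuru → tiyuru   [vowel merger]
  tiyuru → siyuru   [palatalisation]
  giving Pator siyuru.
Vedor: *dayuru > doyuru > dozuru  (by vowel merger, unconditioned shift)
Only *dayuru yields all of Pator siyuru, Vedor dozuru.

*dayuru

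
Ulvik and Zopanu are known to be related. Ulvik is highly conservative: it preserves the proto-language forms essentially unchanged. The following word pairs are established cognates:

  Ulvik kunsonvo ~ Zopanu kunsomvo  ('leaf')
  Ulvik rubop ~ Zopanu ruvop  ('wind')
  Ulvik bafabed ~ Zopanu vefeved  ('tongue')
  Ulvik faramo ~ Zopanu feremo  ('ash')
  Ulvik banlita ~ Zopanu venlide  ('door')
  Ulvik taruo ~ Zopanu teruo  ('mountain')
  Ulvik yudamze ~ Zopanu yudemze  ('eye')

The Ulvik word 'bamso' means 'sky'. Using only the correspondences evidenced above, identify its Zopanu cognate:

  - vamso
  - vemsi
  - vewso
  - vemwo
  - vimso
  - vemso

vemso

bafabed ~ vefeved, banlita ~ venlide — Ulvik b corresponds to Zopanu v word-initially before a back vowel.
faramo ~ feremo, yudamze ~ yudemze — Ulvik a corresponds to Zopanu e after a consonant, before a nasal.
Applying these to Ulvik 'bamso':
  bamso → vamso   (b→v word-initially before a back vowel)
  vamso → vemso   (a→e after a consonant, before a nasal)
So the Zopanu cognate is 'vemso'.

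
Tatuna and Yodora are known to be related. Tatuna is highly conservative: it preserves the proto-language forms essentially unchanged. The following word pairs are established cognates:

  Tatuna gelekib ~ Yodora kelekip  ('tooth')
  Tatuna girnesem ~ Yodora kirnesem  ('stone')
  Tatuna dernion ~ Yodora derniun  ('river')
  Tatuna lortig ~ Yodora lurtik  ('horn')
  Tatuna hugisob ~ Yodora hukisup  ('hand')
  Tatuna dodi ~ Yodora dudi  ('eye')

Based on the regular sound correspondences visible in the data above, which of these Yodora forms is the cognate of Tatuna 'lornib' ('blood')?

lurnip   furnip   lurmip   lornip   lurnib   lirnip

lortig ~ lurtik — Tatuna o corresponds to Yodora u after a consonant, before r.
gelekib ~ kelekip, hugisob ~ hukisup — Tatuna b corresponds to Yodora p word-finally.
Applying these to Tatuna 'lornib':
  lornib → lurnib   (o→u after a consonant, before r)
  lurnib → lurnip   (b→p word-finally)
So the Yodora cognate is 'lurnip'.

lurnip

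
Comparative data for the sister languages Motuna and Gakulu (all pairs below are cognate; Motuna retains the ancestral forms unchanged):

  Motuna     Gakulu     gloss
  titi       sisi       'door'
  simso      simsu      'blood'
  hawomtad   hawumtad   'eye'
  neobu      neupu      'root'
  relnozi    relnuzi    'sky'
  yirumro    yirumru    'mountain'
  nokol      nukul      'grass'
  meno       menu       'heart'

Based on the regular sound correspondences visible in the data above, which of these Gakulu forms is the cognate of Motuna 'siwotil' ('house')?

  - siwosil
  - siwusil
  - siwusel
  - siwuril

relnozi ~ relnuzi, nokol ~ nukul — Motuna o corresponds to Gakulu u after a consonant, before a consonant other than r, m, n, p, b, f, v.
titi ~ sisi — Motuna t corresponds to Gakulu s between vowels (before a front vowel).
Applying these to Motuna 'siwotil':
  siwotil → siwutil   (o→u after a consonant, before a consonant other than r, m, n, p, b, f, v)
  siwutil → siwusil   (t→s between vowels (before a front vowel))
So the Gakulu cognate is 'siwusil'.

siwusil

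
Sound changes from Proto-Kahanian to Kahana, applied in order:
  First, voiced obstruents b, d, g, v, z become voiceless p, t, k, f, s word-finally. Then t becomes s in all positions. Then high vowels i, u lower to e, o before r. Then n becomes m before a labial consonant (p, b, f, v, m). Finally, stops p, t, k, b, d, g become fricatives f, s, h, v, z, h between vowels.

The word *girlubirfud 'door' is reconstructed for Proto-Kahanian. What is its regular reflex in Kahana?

gerluverfus

Kahana: *girlubirfud
  girlubirfud → girlubirfut   [final devoicing]
  girlubirfut → girlubirfus   [unconditioned shift]
  girlubirfus → gerluberfus   [pre-rhotic lowering]
  gerluberfus (rule 4 does not apply)
  gerluberfus → gerluverfus   [intervocalic lenition]
  giving Kahana gerluverfus.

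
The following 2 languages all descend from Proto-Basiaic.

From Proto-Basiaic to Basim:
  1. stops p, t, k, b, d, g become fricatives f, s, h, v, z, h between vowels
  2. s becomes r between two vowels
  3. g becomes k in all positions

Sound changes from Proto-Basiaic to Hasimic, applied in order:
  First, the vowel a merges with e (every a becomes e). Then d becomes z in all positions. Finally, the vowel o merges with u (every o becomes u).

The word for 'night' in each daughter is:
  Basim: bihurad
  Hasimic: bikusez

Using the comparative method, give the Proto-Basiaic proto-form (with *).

Position 5: Basim has r, Hasimic has s. Hasimic preserves s here (none of its changes turn any other segment into s), so the proto-segment is *s.
Position 6: Basim has a, Hasimic has e. Basim preserves a here (none of its changes turn any other segment into a), so the proto-segment is *a.
Position 7: Basim has d, Hasimic has z. Basim preserves d here (none of its changes turn any other segment into d), so the proto-segment is *d.
This points to *bikusad. Verify forward in each daughter:
Basim: *bikusad > bihusad > bihurad  (by intervocalic lenition, rhotacism)
Hasimic: start from *bikusad.
  rule 1 (vowel merger): bikusad → bikused
  rule 2 (unconditioned shift): bikused → bikusez
  rule 3: no change — bikusez
  ⇒ Hasimic bikusez
No other proto-form is consistent with every reflex, so the reconstruction is *bikusad.

*bikusad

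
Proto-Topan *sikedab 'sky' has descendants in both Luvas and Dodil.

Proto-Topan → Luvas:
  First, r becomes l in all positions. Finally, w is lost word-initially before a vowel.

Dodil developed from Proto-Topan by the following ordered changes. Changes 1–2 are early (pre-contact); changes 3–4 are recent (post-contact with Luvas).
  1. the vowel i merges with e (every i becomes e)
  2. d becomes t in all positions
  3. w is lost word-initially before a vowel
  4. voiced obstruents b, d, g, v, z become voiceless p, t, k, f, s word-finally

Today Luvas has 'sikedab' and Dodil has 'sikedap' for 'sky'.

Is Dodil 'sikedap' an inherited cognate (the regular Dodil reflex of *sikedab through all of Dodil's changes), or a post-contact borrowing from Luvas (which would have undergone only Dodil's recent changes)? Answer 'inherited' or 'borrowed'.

If inherited, *sikedab would pass through all of Dodil's changes:
Dodil: *sikedab
  sikedab → sekedab   [vowel merger]
  sekedab → seketab   [unconditioned shift]
  seketab (rule 3 does not apply)
  seketab → seketap   [final devoicing]
  giving Dodil seketap.
If borrowed from Luvas 'sikedab' after the early changes, it would undergo only the recent ones:
  rule 3 (glide loss): no change (sikedab)
  rule 4 (final devoicing): sikedab → sikedap
  ⇒ as a loan: sikedap
Dodil 'sikedap' matches the loan outcome 'sikedap', not the inherited 'seketap' — it skipped the early Dodil changes, so it was borrowed from Luvas.

borrowed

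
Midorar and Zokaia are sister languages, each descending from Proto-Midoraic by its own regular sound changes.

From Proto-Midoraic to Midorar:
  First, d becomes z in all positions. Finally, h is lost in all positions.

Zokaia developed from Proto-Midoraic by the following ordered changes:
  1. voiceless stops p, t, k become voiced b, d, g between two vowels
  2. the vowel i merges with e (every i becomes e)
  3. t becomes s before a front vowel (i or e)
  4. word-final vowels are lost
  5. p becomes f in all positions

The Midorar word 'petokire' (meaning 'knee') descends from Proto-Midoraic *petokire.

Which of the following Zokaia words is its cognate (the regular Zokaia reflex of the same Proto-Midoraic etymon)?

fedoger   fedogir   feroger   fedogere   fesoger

fedoger

Zokaia: *petokire
  petokire → pedogire   [intervocalic voicing]
  pedogire → pedogere   [vowel merger]
  pedogere (rule 3 does not apply)
  pedogere → pedoger   [apocope]
  pedoger → fedoger   [unconditioned shift]
  giving Zokaia fedoger.
The other candidates each miss or misapply at least one Zokaia change.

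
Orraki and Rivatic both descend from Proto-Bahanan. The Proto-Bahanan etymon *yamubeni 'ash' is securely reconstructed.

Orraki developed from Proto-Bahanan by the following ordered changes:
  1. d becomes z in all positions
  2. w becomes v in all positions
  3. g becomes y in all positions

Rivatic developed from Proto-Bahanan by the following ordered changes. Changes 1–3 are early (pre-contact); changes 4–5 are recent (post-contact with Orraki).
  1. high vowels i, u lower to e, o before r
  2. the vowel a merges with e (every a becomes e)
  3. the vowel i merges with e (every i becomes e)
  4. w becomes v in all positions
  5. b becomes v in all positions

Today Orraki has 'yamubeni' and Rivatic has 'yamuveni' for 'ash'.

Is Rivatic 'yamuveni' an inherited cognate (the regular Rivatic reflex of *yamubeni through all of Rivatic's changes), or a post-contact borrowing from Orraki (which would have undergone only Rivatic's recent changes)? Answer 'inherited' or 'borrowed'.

borrowed

If inherited, *yamubeni would pass through all of Rivatic's changes:
Rivatic: *yamubeni > yemubeni > yemubene > yemuvene  (by vowel merger, vowel merger, unconditioned shift)
If borrowed from Orraki 'yamubeni' after the early changes, it would undergo only the recent ones:
  rule 4 (unconditioned shift): no change (yamubeni)
  rule 5 (unconditioned shift): yamubeni → yamuveni
  ⇒ as a loan: yamuveni
Rivatic 'yamuveni' matches the loan outcome 'yamuveni', not the inherited 'yemuvene' — it skipped the early Rivatic changes, so it was borrowed from Orraki.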